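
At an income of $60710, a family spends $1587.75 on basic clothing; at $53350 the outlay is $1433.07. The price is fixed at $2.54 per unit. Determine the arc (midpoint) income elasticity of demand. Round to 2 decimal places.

0.79

With a constant price, Q₁ = 1587.75/2.54 = 625.098 and Q₂ = 1433.07/2.54 = 564.201 (equivalently, work directly with expenditure since P cancels).
Midpoint %ΔQ = (1433.07 − 1587.75)/1510.41 = -0.10241; midpoint %ΔI = (53350 − 60710)/57030 = -0.12905.
η = -0.10241 / -0.12905 = 0.79.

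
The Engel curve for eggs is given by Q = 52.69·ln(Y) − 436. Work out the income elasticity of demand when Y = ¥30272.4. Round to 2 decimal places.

At Y = 30272.4: Q = 107.655.
dQ/dY = 52.69/Y = 0.00174053 at this income.
η = (dQ/dY)·(Y/Q) = 0.00174053 × (30272.4/107.655) = 0.49.

0.49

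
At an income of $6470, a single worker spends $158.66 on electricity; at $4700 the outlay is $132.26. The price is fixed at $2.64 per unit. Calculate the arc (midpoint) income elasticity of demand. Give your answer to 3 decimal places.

With a constant price, Q₁ = 158.66/2.64 = 60.098 and Q₂ = 132.26/2.64 = 50.098 (equivalently, work directly with expenditure since P cancels).
Midpoint %ΔQ = (132.26 − 158.66)/145.46 = -0.18149; midpoint %ΔI = (4700 − 6470)/5585 = -0.31692.
η = -0.18149 / -0.31692 = 0.573.

0.573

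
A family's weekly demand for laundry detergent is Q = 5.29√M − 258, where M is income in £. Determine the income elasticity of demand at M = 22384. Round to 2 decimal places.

0.74

At M = 22384: Q = 533.452.
dQ/dM = 5.29/(2√M) = 0.017679 at this income.
η = (dQ/dM)·(M/Q) = 0.017679 × (22384/533.452) = 0.74.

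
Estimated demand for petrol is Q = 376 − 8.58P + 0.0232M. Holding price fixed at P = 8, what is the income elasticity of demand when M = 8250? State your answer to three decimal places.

At P = 8, M = 8250: Q = 498.760.
Holding P constant, ∂Q/∂M = 0.0232.
η_M = (∂Q/∂M)·(M/Q) = 0.0232 × (8250/498.760) = 0.384.

0.384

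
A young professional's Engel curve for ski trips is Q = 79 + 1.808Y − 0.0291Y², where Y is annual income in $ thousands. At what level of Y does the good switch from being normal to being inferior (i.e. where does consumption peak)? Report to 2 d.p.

dQ/dY = 1.808 − 0.0582Y.
The good is inferior where dQ/dY < 0. Setting dQ/dY = 0 gives Y = 1.808 / 0.0582 = 31.07.

31.07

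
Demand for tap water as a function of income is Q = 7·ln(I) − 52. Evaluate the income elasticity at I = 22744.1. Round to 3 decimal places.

0.384

At I = 22744.1: Q = 18.224.
dQ/dI = 7/I = 0.000307772 at this income.
η = (dQ/dI)·(I/Q) = 0.000307772 × (22744.1/18.224) = 0.384.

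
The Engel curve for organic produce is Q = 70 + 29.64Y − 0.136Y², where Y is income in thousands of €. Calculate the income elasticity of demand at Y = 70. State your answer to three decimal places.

At Y = 70: Q = 1478.4000.
dQ/dY = 29.64 − 0.272Y = 10.60000.
η = (dQ/dY)·(Y/Q) = 10.60000 × (70/1478.4000) = 0.502.

0.502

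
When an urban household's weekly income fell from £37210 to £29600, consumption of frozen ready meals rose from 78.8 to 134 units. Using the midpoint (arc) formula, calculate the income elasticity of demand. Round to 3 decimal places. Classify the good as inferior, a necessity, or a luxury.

-2.277 (inferior good)

ΔQ = 134 − 78.8 = 55.2; midpoint Q̄ = (78.8 + 134)/2 = 106.4.
ΔI = 29600 − 37210 = -7610; midpoint Ī = (37210 + 29600)/2 = 33405.
η = (ΔQ/Q̄) ÷ (ΔI/Ī) = (55.2/106.4) ÷ (-7610/33405) = -2.277.
η < 0 ⇒ inferior good.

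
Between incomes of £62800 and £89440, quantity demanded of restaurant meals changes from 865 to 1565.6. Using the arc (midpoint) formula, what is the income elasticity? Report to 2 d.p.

1.65

ΔQ = 1565.6 − 865 = 700.6; midpoint Q̄ = (865 + 1565.6)/2 = 1215.3.
ΔI = 89440 − 62800 = 26640; midpoint Ī = (62800 + 89440)/2 = 76120.
η = (ΔQ/Q̄) ÷ (ΔI/Ī) = (700.6/1215.3) ÷ (26640/76120) = 1.65.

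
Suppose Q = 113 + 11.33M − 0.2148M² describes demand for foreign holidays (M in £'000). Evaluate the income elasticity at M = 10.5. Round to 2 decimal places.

0.34

At M = 10.5: Q = 208.2833.
dQ/dM = 11.33 − 0.4296M = 6.81920.
η = (dQ/dM)·(M/Q) = 6.81920 × (10.5/208.2833) = 0.34.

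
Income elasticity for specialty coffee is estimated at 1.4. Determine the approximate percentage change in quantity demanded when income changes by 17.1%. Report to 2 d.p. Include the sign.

%ΔQ ≈ η × %ΔI = 1.4 × 17.1% = 23.94%.

23.94%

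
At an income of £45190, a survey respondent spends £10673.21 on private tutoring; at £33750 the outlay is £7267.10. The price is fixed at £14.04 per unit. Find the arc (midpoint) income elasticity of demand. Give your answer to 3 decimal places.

With a constant price, Q₁ = 10673.21/14.04 = 760.200 and Q₂ = 7267.10/14.04 = 517.600 (equivalently, work directly with expenditure since P cancels).
Midpoint %ΔQ = (7267.10 − 10673.21)/8970.15 = -0.37972; midpoint %ΔI = (33750 − 45190)/39470 = -0.28984.
η = -0.37972 / -0.28984 = 1.310.

1.310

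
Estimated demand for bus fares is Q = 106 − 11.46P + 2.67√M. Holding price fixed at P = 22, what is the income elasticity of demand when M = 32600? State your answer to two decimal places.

0.72

At P = 22, M = 32600: Q = 335.961.
Holding P constant, ∂Q/∂M = 2.67/(2√M) = 0.00739388.
η_M = (∂Q/∂M)·(M/Q) = 0.00739388 × (32600/335.961) = 0.72.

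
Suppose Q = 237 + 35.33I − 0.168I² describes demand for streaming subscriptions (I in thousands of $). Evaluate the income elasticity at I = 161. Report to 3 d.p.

-1.924

At I = 161: Q = 1570.4020.
dQ/dI = 35.33 − 0.336I = -18.76600.
η = (dQ/dI)·(I/Q) = -18.76600 × (161/1570.4020) = -1.924.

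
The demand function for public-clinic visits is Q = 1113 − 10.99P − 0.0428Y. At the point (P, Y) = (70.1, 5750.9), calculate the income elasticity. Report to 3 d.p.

-2.552

At P = 70.1, Y = 5750.9: Q = 96.462.
Holding P constant, ∂Q/∂Y = −0.0428.
η_Y = (∂Q/∂Y)·(Y/Q) = -0.0428 × (5750.9/96.462) = -2.552.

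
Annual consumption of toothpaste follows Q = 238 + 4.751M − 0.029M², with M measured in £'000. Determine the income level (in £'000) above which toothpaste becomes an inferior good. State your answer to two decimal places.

dQ/dM = 4.751 − 0.058M.
The good is inferior where dQ/dM < 0. Setting dQ/dM = 0 gives M = 4.751 / 0.058 = 81.91.

81.91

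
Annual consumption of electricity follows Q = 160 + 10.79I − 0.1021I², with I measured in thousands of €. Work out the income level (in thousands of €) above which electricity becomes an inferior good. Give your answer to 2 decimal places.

52.84

dQ/dI = 10.79 − 0.2042I.
The good is inferior where dQ/dI < 0. Setting dQ/dI = 0 gives I = 10.79 / 0.2042 = 52.84.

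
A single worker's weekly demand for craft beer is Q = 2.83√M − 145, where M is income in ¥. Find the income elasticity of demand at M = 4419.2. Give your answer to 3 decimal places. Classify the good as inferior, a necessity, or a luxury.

2.181 (luxury)

At M = 4419.2: Q = 43.130.
dQ/dM = 2.83/(2√M) = 0.0212855 at this income.
η = (dQ/dM)·(M/Q) = 0.0212855 × (4419.2/43.130) = 2.181.
Since η > 1, the good is a luxury.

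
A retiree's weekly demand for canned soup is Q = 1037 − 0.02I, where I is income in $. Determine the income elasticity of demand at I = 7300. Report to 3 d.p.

At I = 7300: Q = 891.000.
dQ/dI = −0.02.
η = (dQ/dI)·(I/Q) = -0.02 × (7300/891.000) = -0.164.

-0.164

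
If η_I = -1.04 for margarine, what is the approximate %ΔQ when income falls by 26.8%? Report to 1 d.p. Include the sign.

%ΔQ ≈ η × %ΔI = -1.04 × (-26.8%) = 27.9%.

27.9%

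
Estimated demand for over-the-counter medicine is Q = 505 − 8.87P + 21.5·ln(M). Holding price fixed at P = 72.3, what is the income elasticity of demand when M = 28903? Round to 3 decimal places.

0.254

At P = 72.3, M = 28903: Q = 84.541.
Holding P constant, ∂Q/∂M = 21.5/M = 0.000743867.
η_M = (∂Q/∂M)·(M/Q) = 0.000743867 × (28903/84.541) = 0.254.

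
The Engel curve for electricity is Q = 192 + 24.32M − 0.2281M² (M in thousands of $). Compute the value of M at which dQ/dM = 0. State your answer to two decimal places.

53.31

dQ/dM = 24.32 − 0.4562M.
The good is inferior where dQ/dM < 0. Setting dQ/dM = 0 gives M = 24.32 / 0.4562 = 53.31.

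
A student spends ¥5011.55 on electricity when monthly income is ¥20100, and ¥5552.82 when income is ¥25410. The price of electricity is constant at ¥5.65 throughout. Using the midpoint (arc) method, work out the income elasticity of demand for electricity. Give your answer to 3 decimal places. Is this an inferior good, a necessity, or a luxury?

0.439 (necessity)

With a constant price, Q₁ = 5011.55/5.65 = 887.000 and Q₂ = 5552.82/5.65 = 982.800 (equivalently, work directly with expenditure since P cancels).
Midpoint %ΔQ = (5552.82 − 5011.55)/5282.19 = 0.10247; midpoint %ΔI = (25410 − 20100)/22755 = 0.23336.
η = 0.10247 / 0.23336 = 0.439.
0 < η < 1 ⇒ necessity.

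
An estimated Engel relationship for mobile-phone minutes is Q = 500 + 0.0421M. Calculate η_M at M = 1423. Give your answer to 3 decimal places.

At M = 1423: Q = 559.908.
dQ/dM = 0.0421.
η = (dQ/dM)·(M/Q) = 0.0421 × (1423/559.908) = 0.107.

0.107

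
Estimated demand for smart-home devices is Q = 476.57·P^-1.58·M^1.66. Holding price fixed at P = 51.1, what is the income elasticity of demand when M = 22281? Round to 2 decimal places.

1.66

For a multiplicative demand Q = A·P^α·M^β, the income elasticity is β everywhere.
Here β = 1.66, so η = 1.66.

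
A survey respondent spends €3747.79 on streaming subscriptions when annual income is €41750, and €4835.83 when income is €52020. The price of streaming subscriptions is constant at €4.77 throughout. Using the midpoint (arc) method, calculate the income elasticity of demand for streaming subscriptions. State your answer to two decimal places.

1.16

With a constant price, Q₁ = 3747.79/4.77 = 785.700 and Q₂ = 4835.83/4.77 = 1013.801 (equivalently, work directly with expenditure since P cancels).
Midpoint %ΔQ = (4835.83 − 3747.79)/4291.81 = 0.25352; midpoint %ΔI = (52020 − 41750)/46885 = 0.21905.
η = 0.25352 / 0.21905 = 1.16.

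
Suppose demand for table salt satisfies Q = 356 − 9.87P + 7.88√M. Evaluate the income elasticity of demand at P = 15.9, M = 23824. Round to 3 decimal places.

0.430

At P = 15.9, M = 23824: Q = 1415.347.
Holding P constant, ∂Q/∂M = 7.88/(2√M) = 0.0255264.
η_M = (∂Q/∂M)·(M/Q) = 0.0255264 × (23824/1415.347) = 0.430.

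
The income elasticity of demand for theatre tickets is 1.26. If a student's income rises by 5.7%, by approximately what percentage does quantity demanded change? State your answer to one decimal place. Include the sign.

7.2%

%ΔQ ≈ η × %ΔI = 1.26 × 5.7% = 7.2%.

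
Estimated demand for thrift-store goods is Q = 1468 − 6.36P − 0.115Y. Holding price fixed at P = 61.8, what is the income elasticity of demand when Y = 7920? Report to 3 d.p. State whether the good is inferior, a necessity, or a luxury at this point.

At P = 61.8, Y = 7920: Q = 164.152.
Holding P constant, ∂Q/∂Y = −0.115.
η_Y = (∂Q/∂Y)·(Y/Q) = -0.115 × (7920/164.152) = -5.549.
Since η < 0, this is an inferior good.

-5.549 (inferior good)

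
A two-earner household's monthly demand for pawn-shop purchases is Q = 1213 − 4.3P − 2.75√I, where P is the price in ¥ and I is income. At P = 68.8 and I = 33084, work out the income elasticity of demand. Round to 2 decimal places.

-0.60

At P = 68.8, I = 33084: Q = 416.962.
Holding P constant, ∂Q/∂I = -2.75/(2√I) = -0.00755951.
η_I = (∂Q/∂I)·(I/Q) = -0.00755951 × (33084/416.962) = -0.60.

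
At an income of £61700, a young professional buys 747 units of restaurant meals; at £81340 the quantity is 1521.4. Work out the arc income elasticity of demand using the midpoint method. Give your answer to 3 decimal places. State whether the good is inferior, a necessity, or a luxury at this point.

ΔQ = 1521.4 − 747 = 774.4; midpoint Q̄ = (747 + 1521.4)/2 = 1134.2.
ΔI = 81340 − 61700 = 19640; midpoint Ī = (61700 + 81340)/2 = 71520.
η = (ΔQ/Q̄) ÷ (ΔI/Ī) = (774.4/1134.2) ÷ (19640/71520) = 2.486.
η > 1 ⇒ luxury.

2.486 (luxury)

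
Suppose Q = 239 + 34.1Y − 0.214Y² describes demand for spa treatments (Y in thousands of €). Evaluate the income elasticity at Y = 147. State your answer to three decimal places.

At Y = 147: Q = 627.3740.
dQ/dY = 34.1 − 0.428Y = -28.81600.
η = (dQ/dY)·(Y/Q) = -28.81600 × (147/627.3740) = -6.752.

-6.752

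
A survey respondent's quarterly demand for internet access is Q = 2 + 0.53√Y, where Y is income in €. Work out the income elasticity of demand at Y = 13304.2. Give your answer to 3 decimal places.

At Y = 13304.2: Q = 63.132.
dQ/dY = 0.53/(2√Y) = 0.00229748 at this income.
η = (dQ/dY)·(Y/Q) = 0.00229748 × (13304.2/63.132) = 0.484.

0.484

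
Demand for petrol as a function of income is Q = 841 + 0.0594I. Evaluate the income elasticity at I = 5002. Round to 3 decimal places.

0.261

At I = 5002: Q = 1138.119.
dQ/dI = 0.0594.
η = (dQ/dI)·(I/Q) = 0.0594 × (5002/1138.119) = 0.261.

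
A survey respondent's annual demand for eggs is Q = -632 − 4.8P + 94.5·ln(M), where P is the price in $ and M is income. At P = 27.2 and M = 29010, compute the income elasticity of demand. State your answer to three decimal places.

At P = 27.2, M = 29010: Q = 208.465.
Holding P constant, ∂Q/∂M = 94.5/M = 0.0032575.
η_M = (∂Q/∂M)·(M/Q) = 0.0032575 × (29010/208.465) = 0.453.

0.453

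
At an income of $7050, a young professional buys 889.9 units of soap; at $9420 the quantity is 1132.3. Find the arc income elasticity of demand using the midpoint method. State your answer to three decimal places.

0.833

ΔQ = 1132.3 − 889.9 = 242.4; midpoint Q̄ = (889.9 + 1132.3)/2 = 1011.1.
ΔI = 9420 − 7050 = 2370; midpoint Ī = (7050 + 9420)/2 = 8235.
η = (ΔQ/Q̄) ÷ (ΔI/Ī) = (242.4/1011.1) ÷ (2370/8235) = 0.833.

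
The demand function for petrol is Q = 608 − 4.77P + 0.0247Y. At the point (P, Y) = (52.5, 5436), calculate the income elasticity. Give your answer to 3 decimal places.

0.273

At P = 52.5, Y = 5436: Q = 491.844.
Holding P constant, ∂Q/∂Y = 0.0247.
η_Y = (∂Q/∂Y)·(Y/Q) = 0.0247 × (5436/491.844) = 0.273.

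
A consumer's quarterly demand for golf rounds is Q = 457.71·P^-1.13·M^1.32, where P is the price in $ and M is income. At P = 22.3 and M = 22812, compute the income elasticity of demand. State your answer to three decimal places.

1.320

For a multiplicative demand Q = A·P^α·M^β, the income elasticity is β everywhere.
Here β = 1.32, so η = 1.320.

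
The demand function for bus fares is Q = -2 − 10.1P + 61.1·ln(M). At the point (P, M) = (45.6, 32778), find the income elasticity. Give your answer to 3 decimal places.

0.354

At P = 45.6, M = 32778: Q = 172.728.
Holding P constant, ∂Q/∂M = 61.1/M = 0.00186406.
η_M = (∂Q/∂M)·(M/Q) = 0.00186406 × (32778/172.728) = 0.354.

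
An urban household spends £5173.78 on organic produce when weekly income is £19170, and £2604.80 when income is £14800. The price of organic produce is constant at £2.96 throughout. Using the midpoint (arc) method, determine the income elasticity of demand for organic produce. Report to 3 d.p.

2.567

With a constant price, Q₁ = 5173.78/2.96 = 1747.899 and Q₂ = 2604.80/2.96 = 880.000 (equivalently, work directly with expenditure since P cancels).
Midpoint %ΔQ = (2604.80 − 5173.78)/3889.29 = -0.66053; midpoint %ΔI = (14800 − 19170)/16985 = -0.25729.
η = -0.66053 / -0.25729 = 2.567.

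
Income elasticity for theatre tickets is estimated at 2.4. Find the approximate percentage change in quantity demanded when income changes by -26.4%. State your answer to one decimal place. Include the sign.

-63.4%

%ΔQ ≈ η × %ΔI = 2.4 × (-26.4%) = -63.4%.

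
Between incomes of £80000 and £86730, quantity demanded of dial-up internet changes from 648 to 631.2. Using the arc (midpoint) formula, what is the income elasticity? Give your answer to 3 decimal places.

-0.325

ΔQ = 631.2 − 648 = -16.8; midpoint Q̄ = (648 + 631.2)/2 = 639.6.
ΔI = 86730 − 80000 = 6730; midpoint Ī = (80000 + 86730)/2 = 83365.
η = (ΔQ/Q̄) ÷ (ΔI/Ī) = (-16.8/639.6) ÷ (6730/83365) = -0.325.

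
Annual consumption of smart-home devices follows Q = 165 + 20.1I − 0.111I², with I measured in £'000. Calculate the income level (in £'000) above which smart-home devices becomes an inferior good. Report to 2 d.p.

90.54

dQ/dI = 20.1 − 0.222I.
The good is inferior where dQ/dI < 0. Setting dQ/dI = 0 gives I = 20.1 / 0.222 = 90.54.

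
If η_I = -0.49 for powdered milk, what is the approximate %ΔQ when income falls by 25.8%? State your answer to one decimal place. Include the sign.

12.6%

%ΔQ ≈ η × %ΔI = -0.49 × (-25.8%) = 12.6%.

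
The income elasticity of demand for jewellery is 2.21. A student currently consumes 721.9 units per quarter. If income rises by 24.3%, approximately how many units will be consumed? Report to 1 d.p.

%ΔQ ≈ η × %ΔI = 2.21 × 24.3% = 53.703%.
New Q ≈ 721.9 × (1 + 0.53703) = 1109.6.

1109.6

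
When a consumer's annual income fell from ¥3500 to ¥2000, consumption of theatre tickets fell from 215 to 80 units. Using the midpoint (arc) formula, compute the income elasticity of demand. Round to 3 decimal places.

1.678

ΔQ = 80 − 215 = -135; midpoint Q̄ = (215 + 80)/2 = 147.5.
ΔI = 2000 − 3500 = -1500; midpoint Ī = (3500 + 2000)/2 = 2750.
η = (ΔQ/Q̄) ÷ (ΔI/Ī) = (-135/147.5) ÷ (-1500/2750) = 1.678.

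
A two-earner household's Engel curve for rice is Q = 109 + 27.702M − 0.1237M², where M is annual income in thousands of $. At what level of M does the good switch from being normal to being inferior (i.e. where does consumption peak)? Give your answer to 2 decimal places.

dQ/dM = 27.702 − 0.2474M.
The good is inferior where dQ/dM < 0. Setting dQ/dM = 0 gives M = 27.702 / 0.2474 = 111.97.

111.97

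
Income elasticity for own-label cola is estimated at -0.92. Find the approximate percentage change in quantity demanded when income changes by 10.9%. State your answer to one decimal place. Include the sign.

-10.0%

%ΔQ ≈ η × %ΔI = -0.92 × 10.9% = -10.0%.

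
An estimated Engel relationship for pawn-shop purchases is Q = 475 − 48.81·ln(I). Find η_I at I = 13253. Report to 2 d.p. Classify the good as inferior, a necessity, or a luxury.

At I = 13253: Q = 11.696.
dQ/dI = -48.81/I = -0.00368294 at this income.
η = (dQ/dI)·(I/Q) = -0.00368294 × (13253/11.696) = -4.17.
Since η < 0, the good is an inferior good.

-4.17 (inferior good)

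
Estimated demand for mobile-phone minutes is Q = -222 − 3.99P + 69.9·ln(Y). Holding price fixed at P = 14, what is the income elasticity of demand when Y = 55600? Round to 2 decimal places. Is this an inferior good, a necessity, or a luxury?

0.14 (necessity)

At P = 14, Y = 55600: Q = 485.863.
Holding P constant, ∂Q/∂Y = 69.9/Y = 0.00125719.
η_Y = (∂Q/∂Y)·(Y/Q) = 0.00125719 × (55600/485.863) = 0.14.
Since 0 < η < 1, this is a necessity.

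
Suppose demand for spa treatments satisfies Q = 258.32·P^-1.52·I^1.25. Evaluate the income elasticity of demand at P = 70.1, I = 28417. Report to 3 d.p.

1.250

For a multiplicative demand Q = A·P^α·I^β, the income elasticity is β everywhere.
Here β = 1.25, so η = 1.250.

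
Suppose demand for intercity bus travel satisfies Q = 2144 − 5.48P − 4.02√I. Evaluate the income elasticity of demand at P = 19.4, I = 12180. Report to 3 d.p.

-0.139

At P = 19.4, I = 12180: Q = 1594.029.
Holding P constant, ∂Q/∂I = -4.02/(2√I) = -0.0182126.
η_I = (∂Q/∂I)·(I/Q) = -0.0182126 × (12180/1594.029) = -0.139.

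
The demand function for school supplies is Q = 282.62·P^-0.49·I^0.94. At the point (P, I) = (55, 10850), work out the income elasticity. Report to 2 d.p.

0.94

For a multiplicative demand Q = A·P^α·I^β, the income elasticity is β everywhere.
Here β = 0.94, so η = 0.94.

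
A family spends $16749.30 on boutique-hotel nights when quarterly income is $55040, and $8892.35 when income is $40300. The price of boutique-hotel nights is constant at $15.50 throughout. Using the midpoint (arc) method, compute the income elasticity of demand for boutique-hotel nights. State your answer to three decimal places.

With a constant price, Q₁ = 16749.30/15.50 = 1080.600 and Q₂ = 8892.35/15.50 = 573.700 (equivalently, work directly with expenditure since P cancels).
Midpoint %ΔQ = (8892.35 − 16749.30)/12820.83 = -0.61283; midpoint %ΔI = (40300 − 55040)/47670 = -0.30921.
η = -0.61283 / -0.30921 = 1.982.

1.982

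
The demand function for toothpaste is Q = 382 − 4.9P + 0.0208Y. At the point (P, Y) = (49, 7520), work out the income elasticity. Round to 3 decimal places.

0.524

At P = 49, Y = 7520: Q = 298.316.
Holding P constant, ∂Q/∂Y = 0.0208.
η_Y = (∂Q/∂Y)·(Y/Q) = 0.0208 × (7520/298.316) = 0.524.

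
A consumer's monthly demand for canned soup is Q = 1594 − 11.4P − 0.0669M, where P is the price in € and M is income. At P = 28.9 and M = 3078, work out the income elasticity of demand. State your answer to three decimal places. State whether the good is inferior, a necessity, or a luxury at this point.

-0.195 (inferior good)

At P = 28.9, M = 3078: Q = 1058.622.
Holding P constant, ∂Q/∂M = −0.0669.
η_M = (∂Q/∂M)·(M/Q) = -0.0669 × (3078/1058.622) = -0.195.
Since η < 0, this is an inferior good.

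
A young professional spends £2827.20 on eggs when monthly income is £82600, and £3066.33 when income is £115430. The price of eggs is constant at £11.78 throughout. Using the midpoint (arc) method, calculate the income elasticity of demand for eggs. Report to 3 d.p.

0.245

With a constant price, Q₁ = 2827.20/11.78 = 240.000 and Q₂ = 3066.33/11.78 = 260.300 (equivalently, work directly with expenditure since P cancels).
Midpoint %ΔQ = (3066.33 − 2827.20)/2946.77 = 0.08115; midpoint %ΔI = (115430 − 82600)/99015 = 0.33157.
η = 0.08115 / 0.33157 = 0.245.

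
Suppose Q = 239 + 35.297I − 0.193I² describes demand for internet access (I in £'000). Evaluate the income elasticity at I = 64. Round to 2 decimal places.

0.40

At I = 64: Q = 1707.4800.
dQ/dI = 35.297 − 0.386I = 10.59300.
η = (dQ/dI)·(I/Q) = 10.59300 × (64/1707.4800) = 0.40.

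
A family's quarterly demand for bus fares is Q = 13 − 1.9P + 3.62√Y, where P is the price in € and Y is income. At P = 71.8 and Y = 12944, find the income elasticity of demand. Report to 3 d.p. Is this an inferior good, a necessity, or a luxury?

At P = 71.8, Y = 12944: Q = 288.434.
Holding P constant, ∂Q/∂Y = 3.62/(2√Y) = 0.0159091.
η_Y = (∂Q/∂Y)·(Y/Q) = 0.0159091 × (12944/288.434) = 0.714.
Since 0 < η < 1, this is a necessity.

0.714 (necessity)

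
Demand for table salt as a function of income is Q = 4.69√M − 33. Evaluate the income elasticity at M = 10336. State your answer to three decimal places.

At M = 10336: Q = 443.814.
dQ/dM = 4.69/(2√M) = 0.0230657 at this income.
η = (dQ/dM)·(M/Q) = 0.0230657 × (10336/443.814) = 0.537.

0.537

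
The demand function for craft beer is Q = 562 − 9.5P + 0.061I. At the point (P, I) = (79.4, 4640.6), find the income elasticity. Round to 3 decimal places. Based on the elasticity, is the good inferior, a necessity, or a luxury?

3.118 (luxury)

At P = 79.4, I = 4640.6: Q = 90.777.
Holding P constant, ∂Q/∂I = 0.061.
η_I = (∂Q/∂I)·(I/Q) = 0.061 × (4640.6/90.777) = 3.118.
Since η > 1, this is a luxury.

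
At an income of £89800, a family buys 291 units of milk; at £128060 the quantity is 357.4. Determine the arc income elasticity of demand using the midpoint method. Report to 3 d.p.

0.583

ΔQ = 357.4 − 291 = 66.4; midpoint Q̄ = (291 + 357.4)/2 = 324.2.
ΔI = 128060 − 89800 = 38260; midpoint Ī = (89800 + 128060)/2 = 108930.
η = (ΔQ/Q̄) ÷ (ΔI/Ī) = (66.4/324.2) ÷ (38260/108930) = 0.583.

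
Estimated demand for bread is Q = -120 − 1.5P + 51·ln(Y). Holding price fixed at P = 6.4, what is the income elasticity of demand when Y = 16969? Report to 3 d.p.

At P = 6.4, Y = 16969: Q = 367.096.
Holding P constant, ∂Q/∂Y = 51/Y = 0.00300548.
η_Y = (∂Q/∂Y)·(Y/Q) = 0.00300548 × (16969/367.096) = 0.139.

0.139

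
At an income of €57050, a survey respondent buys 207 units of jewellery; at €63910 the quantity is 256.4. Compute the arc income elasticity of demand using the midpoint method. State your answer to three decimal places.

ΔQ = 256.4 − 207 = 49.4; midpoint Q̄ = (207 + 256.4)/2 = 231.7.
ΔI = 63910 − 57050 = 6860; midpoint Ī = (57050 + 63910)/2 = 60480.
η = (ΔQ/Q̄) ÷ (ΔI/Ī) = (49.4/231.7) ÷ (6860/60480) = 1.880.

1.880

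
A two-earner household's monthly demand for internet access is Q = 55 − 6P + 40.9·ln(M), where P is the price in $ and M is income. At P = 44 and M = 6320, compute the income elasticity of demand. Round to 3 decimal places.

At P = 44, M = 6320: Q = 148.935.
Holding P constant, ∂Q/∂M = 40.9/M = 0.00647152.
η_M = (∂Q/∂M)·(M/Q) = 0.00647152 × (6320/148.935) = 0.275.

0.275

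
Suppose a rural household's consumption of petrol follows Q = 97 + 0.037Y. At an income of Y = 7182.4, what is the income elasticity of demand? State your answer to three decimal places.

0.733

At Y = 7182.4: Q = 362.749.
dQ/dY = 0.037.
η = (dQ/dY)·(Y/Q) = 0.037 × (7182.4/362.749) = 0.733.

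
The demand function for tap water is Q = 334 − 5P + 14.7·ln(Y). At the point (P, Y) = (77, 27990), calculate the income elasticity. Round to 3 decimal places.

At P = 77, Y = 27990: Q = 99.522.
Holding P constant, ∂Q/∂Y = 14.7/Y = 0.000525188.
η_Y = (∂Q/∂Y)·(Y/Q) = 0.000525188 × (27990/99.522) = 0.148.

0.148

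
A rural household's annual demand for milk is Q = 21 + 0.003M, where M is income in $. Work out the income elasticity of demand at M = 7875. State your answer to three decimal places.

At M = 7875: Q = 44.625.
dQ/dM = 0.003.
η = (dQ/dM)·(M/Q) = 0.003 × (7875/44.625) = 0.529.

0.529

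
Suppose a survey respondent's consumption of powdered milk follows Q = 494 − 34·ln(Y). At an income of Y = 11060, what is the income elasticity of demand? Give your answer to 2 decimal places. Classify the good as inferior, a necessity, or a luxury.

At Y = 11060: Q = 177.423.
dQ/dY = -34/Y = -0.00307414 at this income.
η = (dQ/dY)·(Y/Q) = -0.00307414 × (11060/177.423) = -0.19.
Since η < 0, the good is an inferior good.

-0.19 (inferior good)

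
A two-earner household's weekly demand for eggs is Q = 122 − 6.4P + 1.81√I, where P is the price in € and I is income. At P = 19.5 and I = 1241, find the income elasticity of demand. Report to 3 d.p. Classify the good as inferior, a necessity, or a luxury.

At P = 19.5, I = 1241: Q = 60.962.
Holding P constant, ∂Q/∂I = 1.81/(2√I) = 0.0256899.
η_I = (∂Q/∂I)·(I/Q) = 0.0256899 × (1241/60.962) = 0.523.
Since 0 < η < 1, this is a necessity.

0.523 (necessity)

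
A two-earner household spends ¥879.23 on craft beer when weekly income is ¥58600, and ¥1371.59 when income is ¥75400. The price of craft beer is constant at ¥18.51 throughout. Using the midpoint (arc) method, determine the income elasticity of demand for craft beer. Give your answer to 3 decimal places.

1.745

With a constant price, Q₁ = 879.23/18.51 = 47.500 and Q₂ = 1371.59/18.51 = 74.100 (equivalently, work directly with expenditure since P cancels).
Midpoint %ΔQ = (1371.59 − 879.23)/1125.41 = 0.43749; midpoint %ΔI = (75400 − 58600)/67000 = 0.25075.
η = 0.43749 / 0.25075 = 1.745.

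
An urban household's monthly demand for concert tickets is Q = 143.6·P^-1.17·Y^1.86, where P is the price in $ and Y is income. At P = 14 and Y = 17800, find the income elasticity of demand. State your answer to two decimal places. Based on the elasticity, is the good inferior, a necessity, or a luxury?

For a multiplicative demand Q = A·P^α·Y^β, the income elasticity is β everywhere.
Here β = 1.86, so η = 1.86.
Since η > 1, this is a luxury.

1.86 (luxury)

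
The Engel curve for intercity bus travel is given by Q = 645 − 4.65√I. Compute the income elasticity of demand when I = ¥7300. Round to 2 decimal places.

-0.80

At I = 7300: Q = 247.704.
dQ/dI = -4.65/(2√I) = -0.0272121 at this income.
η = (dQ/dI)·(I/Q) = -0.0272121 × (7300/247.704) = -0.80.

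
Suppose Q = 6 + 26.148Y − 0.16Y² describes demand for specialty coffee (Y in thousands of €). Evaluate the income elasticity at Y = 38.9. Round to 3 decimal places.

0.682

At Y = 38.9: Q = 781.0436.
dQ/dY = 26.148 − 0.32Y = 13.70000.
η = (dQ/dY)·(Y/Q) = 13.70000 × (38.9/781.0436) = 0.682.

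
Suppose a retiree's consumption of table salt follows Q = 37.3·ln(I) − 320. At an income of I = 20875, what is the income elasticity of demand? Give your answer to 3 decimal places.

At I = 20875: Q = 50.997.
dQ/dI = 37.3/I = 0.00178683 at this income.
η = (dQ/dI)·(I/Q) = 0.00178683 × (20875/50.997) = 0.731.

0.731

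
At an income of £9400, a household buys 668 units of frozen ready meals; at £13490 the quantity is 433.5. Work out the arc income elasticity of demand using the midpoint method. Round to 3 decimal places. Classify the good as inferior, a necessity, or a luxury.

-1.191 (inferior good)

ΔQ = 433.5 − 668 = -234.5; midpoint Q̄ = (668 + 433.5)/2 = 550.75.
ΔI = 13490 − 9400 = 4090; midpoint Ī = (9400 + 13490)/2 = 11445.
η = (ΔQ/Q̄) ÷ (ΔI/Ī) = (-234.5/550.75) ÷ (4090/11445) = -1.191.
η < 0 ⇒ inferior good.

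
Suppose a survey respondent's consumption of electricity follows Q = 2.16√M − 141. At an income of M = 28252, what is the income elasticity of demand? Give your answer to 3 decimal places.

At M = 28252: Q = 222.060.
dQ/dM = 2.16/(2√M) = 0.00642539 at this income.
η = (dQ/dM)·(M/Q) = 0.00642539 × (28252/222.060) = 0.817.

0.817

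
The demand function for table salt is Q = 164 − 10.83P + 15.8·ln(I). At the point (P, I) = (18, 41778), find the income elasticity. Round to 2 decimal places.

0.12

At P = 18, I = 41778: Q = 137.174.
Holding P constant, ∂Q/∂I = 15.8/I = 0.000378189.
η_I = (∂Q/∂I)·(I/Q) = 0.000378189 × (41778/137.174) = 0.12.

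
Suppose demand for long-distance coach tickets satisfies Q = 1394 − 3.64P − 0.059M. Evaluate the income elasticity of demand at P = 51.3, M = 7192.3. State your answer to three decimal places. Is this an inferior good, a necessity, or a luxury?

At P = 51.3, M = 7192.3: Q = 782.922.
Holding P constant, ∂Q/∂M = −0.059.
η_M = (∂Q/∂M)·(M/Q) = -0.059 × (7192.3/782.922) = -0.542.
Since η < 0, this is an inferior good.

-0.542 (inferior good)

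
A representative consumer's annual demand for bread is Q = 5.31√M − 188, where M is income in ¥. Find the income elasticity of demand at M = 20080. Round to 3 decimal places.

At M = 20080: Q = 564.448.
dQ/dM = 5.31/(2√M) = 0.0187362 at this income.
η = (dQ/dM)·(M/Q) = 0.0187362 × (20080/564.448) = 0.667.

0.667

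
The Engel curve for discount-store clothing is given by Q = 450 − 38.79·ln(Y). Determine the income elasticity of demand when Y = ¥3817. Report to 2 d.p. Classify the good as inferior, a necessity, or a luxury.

-0.30 (inferior good)

At Y = 3817: Q = 130.090.
dQ/dY = -38.79/Y = -0.0101624 at this income.
η = (dQ/dY)·(Y/Q) = -0.0101624 × (3817/130.090) = -0.30.
Since η < 0, the good is an inferior good.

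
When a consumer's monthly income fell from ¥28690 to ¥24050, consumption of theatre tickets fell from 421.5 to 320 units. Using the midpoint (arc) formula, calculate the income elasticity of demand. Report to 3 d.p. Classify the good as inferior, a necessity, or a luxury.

ΔQ = 320 − 421.5 = -101.5; midpoint Q̄ = (421.5 + 320)/2 = 370.75.
ΔI = 24050 − 28690 = -4640; midpoint Ī = (28690 + 24050)/2 = 26370.
η = (ΔQ/Q̄) ÷ (ΔI/Ī) = (-101.5/370.75) ÷ (-4640/26370) = 1.556.
η > 1 ⇒ luxury.

1.556 (luxury)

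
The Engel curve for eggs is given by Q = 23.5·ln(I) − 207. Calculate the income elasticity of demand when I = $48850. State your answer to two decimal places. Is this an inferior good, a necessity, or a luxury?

At I = 48850: Q = 46.718.
dQ/dI = 23.5/I = 0.000481064 at this income.
η = (dQ/dI)·(I/Q) = 0.000481064 × (48850/46.718) = 0.50.
Since 0 < η < 1, the good is a necessity.

0.50 (necessity)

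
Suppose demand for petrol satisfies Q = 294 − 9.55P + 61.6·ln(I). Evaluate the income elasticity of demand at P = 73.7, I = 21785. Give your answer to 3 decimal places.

0.300

At P = 73.7, I = 21785: Q = 205.486.
Holding P constant, ∂Q/∂I = 61.6/I = 0.00282763.
η_I = (∂Q/∂I)·(I/Q) = 0.00282763 × (21785/205.486) = 0.300.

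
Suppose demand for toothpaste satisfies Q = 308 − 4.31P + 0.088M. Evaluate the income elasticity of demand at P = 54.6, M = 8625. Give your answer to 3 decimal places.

0.913

At P = 54.6, M = 8625: Q = 831.674.
Holding P constant, ∂Q/∂M = 0.088.
η_M = (∂Q/∂M)·(M/Q) = 0.088 × (8625/831.674) = 0.913.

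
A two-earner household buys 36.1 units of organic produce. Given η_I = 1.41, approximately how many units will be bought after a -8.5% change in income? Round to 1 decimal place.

%ΔQ ≈ η × %ΔI = 1.41 × (-8.5%) = -11.985%.
New Q ≈ 36.1 × (1 − 0.11985) = 31.8.

31.8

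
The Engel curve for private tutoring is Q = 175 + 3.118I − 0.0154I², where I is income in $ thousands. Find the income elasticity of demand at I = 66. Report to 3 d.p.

At I = 66: Q = 313.7056.
dQ/dI = 3.118 − 0.0308I = 1.08520.
η = (dQ/dI)·(I/Q) = 1.08520 × (66/313.7056) = 0.228.

0.228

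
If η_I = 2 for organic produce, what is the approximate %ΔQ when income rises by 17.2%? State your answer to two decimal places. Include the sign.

34.40%

%ΔQ ≈ η × %ΔI = 2 × 17.2% = 34.40%.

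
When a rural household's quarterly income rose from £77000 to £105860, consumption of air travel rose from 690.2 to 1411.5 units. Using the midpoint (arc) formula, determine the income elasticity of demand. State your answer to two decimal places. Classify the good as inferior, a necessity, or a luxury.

2.17 (luxury)

ΔQ = 1411.5 − 690.2 = 721.3; midpoint Q̄ = (690.2 + 1411.5)/2 = 1050.85.
ΔI = 105860 − 77000 = 28860; midpoint Ī = (77000 + 105860)/2 = 91430.
η = (ΔQ/Q̄) ÷ (ΔI/Ī) = (721.3/1050.85) ÷ (28860/91430) = 2.17.
η > 1 ⇒ luxury.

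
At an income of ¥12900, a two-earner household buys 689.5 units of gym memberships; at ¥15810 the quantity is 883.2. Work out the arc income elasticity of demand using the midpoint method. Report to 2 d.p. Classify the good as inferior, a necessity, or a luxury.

ΔQ = 883.2 − 689.5 = 193.7; midpoint Q̄ = (689.5 + 883.2)/2 = 786.35.
ΔI = 15810 − 12900 = 2910; midpoint Ī = (12900 + 15810)/2 = 14355.
η = (ΔQ/Q̄) ÷ (ΔI/Ī) = (193.7/786.35) ÷ (2910/14355) = 1.22.
η > 1 ⇒ luxury.

1.22 (luxury)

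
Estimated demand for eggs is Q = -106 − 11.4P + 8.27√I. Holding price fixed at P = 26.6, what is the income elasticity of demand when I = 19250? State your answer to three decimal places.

0.777

At P = 26.6, I = 19250: Q = 738.176.
Holding P constant, ∂Q/∂I = 8.27/(2√I) = 0.029803.
η_I = (∂Q/∂I)·(I/Q) = 0.029803 × (19250/738.176) = 0.777.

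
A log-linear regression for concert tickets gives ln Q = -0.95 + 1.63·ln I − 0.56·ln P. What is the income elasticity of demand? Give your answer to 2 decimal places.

In a log-linear demand, the coefficient on ln I is the income elasticity.
So η = 1.63.

1.63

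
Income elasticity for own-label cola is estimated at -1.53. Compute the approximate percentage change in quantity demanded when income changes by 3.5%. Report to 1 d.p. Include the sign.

-5.4%

%ΔQ ≈ η × %ΔI = -1.53 × 3.5% = -5.4%.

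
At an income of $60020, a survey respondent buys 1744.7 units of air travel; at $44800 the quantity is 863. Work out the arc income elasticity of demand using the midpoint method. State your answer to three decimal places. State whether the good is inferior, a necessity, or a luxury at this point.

2.329 (luxury)

ΔQ = 863 − 1744.7 = -881.7; midpoint Q̄ = (1744.7 + 863)/2 = 1303.85.
ΔI = 44800 − 60020 = -15220; midpoint Ī = (60020 + 44800)/2 = 52410.
η = (ΔQ/Q̄) ÷ (ΔI/Ī) = (-881.7/1303.85) ÷ (-15220/52410) = 2.329.
η > 1 ⇒ luxury.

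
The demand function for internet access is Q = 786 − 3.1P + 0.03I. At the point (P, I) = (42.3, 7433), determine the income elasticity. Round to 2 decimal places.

At P = 42.3, I = 7433: Q = 877.860.
Holding P constant, ∂Q/∂I = 0.03.
η_I = (∂Q/∂I)·(I/Q) = 0.03 × (7433/877.860) = 0.25.

0.25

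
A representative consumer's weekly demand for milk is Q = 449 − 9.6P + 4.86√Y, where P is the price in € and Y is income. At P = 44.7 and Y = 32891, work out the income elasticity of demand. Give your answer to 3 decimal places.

At P = 44.7, Y = 32891: Q = 901.284.
Holding P constant, ∂Q/∂Y = 4.86/(2√Y) = 0.0133989.
η_Y = (∂Q/∂Y)·(Y/Q) = 0.0133989 × (32891/901.284) = 0.489.

0.489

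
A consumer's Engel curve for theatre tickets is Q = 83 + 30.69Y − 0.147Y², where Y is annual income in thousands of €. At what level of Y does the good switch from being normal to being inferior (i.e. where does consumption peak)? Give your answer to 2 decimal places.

104.39

dQ/dY = 30.69 − 0.294Y.
The good is inferior where dQ/dY < 0. Setting dQ/dY = 0 gives Y = 30.69 / 0.294 = 104.39.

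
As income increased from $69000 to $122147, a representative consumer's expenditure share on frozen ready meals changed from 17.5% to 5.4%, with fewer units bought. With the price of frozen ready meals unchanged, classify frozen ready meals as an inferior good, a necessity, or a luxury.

inferior good

Quantity demanded falls as income rises, so η < 0.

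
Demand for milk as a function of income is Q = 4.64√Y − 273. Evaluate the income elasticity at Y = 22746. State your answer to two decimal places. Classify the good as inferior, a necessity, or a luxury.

At Y = 22746: Q = 426.794.
dQ/dY = 4.64/(2√Y) = 0.0153828 at this income.
η = (dQ/dY)·(Y/Q) = 0.0153828 × (22746/426.794) = 0.82.
Since 0 < η < 1, the good is a necessity.

0.82 (necessity)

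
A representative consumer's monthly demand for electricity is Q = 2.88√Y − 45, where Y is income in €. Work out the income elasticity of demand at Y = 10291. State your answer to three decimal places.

At Y = 10291: Q = 247.160.
dQ/dY = 2.88/(2√Y) = 0.0141949 at this income.
η = (dQ/dY)·(Y/Q) = 0.0141949 × (10291/247.160) = 0.591.

0.591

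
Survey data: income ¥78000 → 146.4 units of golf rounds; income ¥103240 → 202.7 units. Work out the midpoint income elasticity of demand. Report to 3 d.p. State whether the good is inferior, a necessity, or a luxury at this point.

ΔQ = 202.7 − 146.4 = 56.3; midpoint Q̄ = (146.4 + 202.7)/2 = 174.55.
ΔI = 103240 − 78000 = 25240; midpoint Ī = (78000 + 103240)/2 = 90620.
η = (ΔQ/Q̄) ÷ (ΔI/Ī) = (56.3/174.55) ÷ (25240/90620) = 1.158.
η > 1 ⇒ luxury.

1.158 (luxury)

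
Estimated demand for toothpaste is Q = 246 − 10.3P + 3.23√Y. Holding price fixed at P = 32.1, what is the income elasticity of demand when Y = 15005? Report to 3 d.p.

0.636

At P = 32.1, Y = 15005: Q = 311.029.
Holding P constant, ∂Q/∂Y = 3.23/(2√Y) = 0.0131842.
η_Y = (∂Q/∂Y)·(Y/Q) = 0.0131842 × (15005/311.029) = 0.636.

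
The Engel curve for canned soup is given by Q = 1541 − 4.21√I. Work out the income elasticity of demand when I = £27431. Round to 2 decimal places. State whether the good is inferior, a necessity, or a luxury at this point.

At I = 27431: Q = 843.727.
dQ/dI = -4.21/(2√I) = -0.0127096 at this income.
η = (dQ/dI)·(I/Q) = -0.0127096 × (27431/843.727) = -0.41.
Since η < 0, the good is an inferior good.

-0.41 (inferior good)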